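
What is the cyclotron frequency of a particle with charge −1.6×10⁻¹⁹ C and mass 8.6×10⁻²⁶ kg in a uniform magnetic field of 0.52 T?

f ≈ 1.5×10⁵ Hz

f = |q|B/(2πm).
f = (1.6×10⁻¹⁹)(0.52)/(2π·8.6×10⁻²⁶) ≈ 1.5×10⁵ Hz.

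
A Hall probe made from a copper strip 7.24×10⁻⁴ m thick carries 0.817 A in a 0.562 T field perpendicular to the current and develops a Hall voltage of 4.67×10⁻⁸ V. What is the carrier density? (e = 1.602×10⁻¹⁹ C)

n ≈ 8.48×10²⁸ m⁻³

From V_H = IB/(n e t), n = IB/(V_H e t).
n = (0.817)(0.562)/((4.67×10⁻⁸)(1.602×10⁻¹⁹)(7.24×10⁻⁴)) ≈ 8.48×10²⁸ m⁻³.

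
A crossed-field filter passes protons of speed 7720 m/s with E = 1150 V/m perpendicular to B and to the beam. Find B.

Balance of forces in the selector: qE = qvB ⇒ B = E/v.
B = 1150/7720 = 0.149 T.

B = 0.149 T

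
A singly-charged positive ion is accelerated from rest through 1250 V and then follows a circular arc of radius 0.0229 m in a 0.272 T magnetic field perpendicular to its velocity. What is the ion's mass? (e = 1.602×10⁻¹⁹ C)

m ≈ 2.49×10⁻²⁷ kg

Combine |q|V = ½mv² and r = mv/(|q|B): eliminate v to get m = qB²r²/(2V).
m = (1.602×10⁻¹⁹)(0.272)²(0.0229)²/(2·1250) ≈ 2.49×10⁻²⁷ kg.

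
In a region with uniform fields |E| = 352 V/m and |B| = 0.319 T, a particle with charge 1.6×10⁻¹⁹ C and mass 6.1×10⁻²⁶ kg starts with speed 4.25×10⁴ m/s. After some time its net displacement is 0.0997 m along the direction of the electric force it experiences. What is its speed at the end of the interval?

B does no work; ΔKE = |q|E d.
½mv_f² = ½mv₀² + |q|Ed = ½(6.1×10⁻²⁶)(4.25×10⁴)² + (1.6×10⁻¹⁹)(352)(0.0997) ≈ 5.509×10⁻¹⁷ J + 5.615×10⁻¹⁸ J ≈ 6.071×10⁻¹⁷ J.
v_f = √(2·6.071×10⁻¹⁷/6.1×10⁻²⁶) ≈ 4.46×10⁴ m/s.

v_f ≈ 4.46×10⁴ m/s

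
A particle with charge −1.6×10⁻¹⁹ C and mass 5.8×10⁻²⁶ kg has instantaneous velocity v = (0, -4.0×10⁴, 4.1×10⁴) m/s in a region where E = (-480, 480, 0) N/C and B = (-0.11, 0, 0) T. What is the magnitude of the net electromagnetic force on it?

v×B = (0, -4510, -4400) N/C.
E + v×B = (-480, -4030, -4400) N/C.
F = q(E + v×B) = (−1.6×10⁻¹⁹ C)·(-480, -4030, -4400) = (7.68×10⁻¹⁷, 6.45×10⁻¹⁶, 7.04×10⁻¹⁶) N.
|F| = 9.58×10⁻¹⁶ N.

|F| ≈ 9.58×10⁻¹⁶ N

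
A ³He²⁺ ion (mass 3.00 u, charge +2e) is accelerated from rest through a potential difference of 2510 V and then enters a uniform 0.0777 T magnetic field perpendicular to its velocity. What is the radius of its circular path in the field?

r ≈ 0.114 m

Acceleration: |q|V = ½mv² ⇒ v = √(2|q|V/m) = √(2·3.204×10⁻¹⁹·2510/4.983×10⁻²⁷) ≈ 5.681×10⁵ m/s.
In the field: r = mv/(|q|B) = (4.983×10⁻²⁷)(5.681×10⁵)/((3.204×10⁻¹⁹)(0.0777)) ≈ 0.114 m.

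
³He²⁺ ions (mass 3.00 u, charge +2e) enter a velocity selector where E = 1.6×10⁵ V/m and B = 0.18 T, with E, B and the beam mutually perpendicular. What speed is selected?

Zero net Lorentz force requires |qE| = |q v×B|, i.e. E = vB.
v = E/B = 1.6×10⁵/0.18 = 8.9×10⁵ m/s.

v = 8.9×10⁵ m/s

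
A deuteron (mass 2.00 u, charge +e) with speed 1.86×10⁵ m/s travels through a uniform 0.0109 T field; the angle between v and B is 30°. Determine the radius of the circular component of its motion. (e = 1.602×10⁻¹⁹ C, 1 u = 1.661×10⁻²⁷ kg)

v⊥ = v sinθ = 1.86×10⁵·sin30° ≈ 9.300×10⁴ m/s.
r = m v⊥/(|q|B) = (3.322×10⁻²⁷)(9.300×10⁴)/((1.602×10⁻¹⁹)(0.0109)) ≈ 0.177 m.

r ≈ 0.177 m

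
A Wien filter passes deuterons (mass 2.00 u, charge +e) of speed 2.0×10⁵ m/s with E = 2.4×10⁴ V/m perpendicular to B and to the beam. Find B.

Balance of forces in the selector: qE = qvB ⇒ B = E/v.
B = 2.4×10⁴/2.0×10⁵ = 0.12 T.

B = 0.12 T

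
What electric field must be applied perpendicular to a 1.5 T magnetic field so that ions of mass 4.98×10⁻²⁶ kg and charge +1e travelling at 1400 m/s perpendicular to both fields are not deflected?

E = 2100 V/m

For straight-line motion qE = qvB, so E = vB.
E = 1400 × 1.5 = 2100 V/m.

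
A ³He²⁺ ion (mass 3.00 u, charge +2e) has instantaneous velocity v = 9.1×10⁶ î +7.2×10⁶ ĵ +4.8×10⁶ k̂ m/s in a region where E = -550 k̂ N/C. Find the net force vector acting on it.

Only an electric field acts, so F = qE = (3.204×10⁻¹⁹ C)·(0, 0, -550) = (0, 0, -1.76×10⁻¹⁶) N.

F ≈ (0, 0, -1.76×10⁻¹⁶) N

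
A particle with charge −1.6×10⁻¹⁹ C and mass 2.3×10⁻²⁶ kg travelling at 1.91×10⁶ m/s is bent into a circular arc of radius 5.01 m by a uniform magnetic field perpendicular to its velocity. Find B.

From |q|vB = mv²/r, B = mv/(|q|r).
B = (2.3×10⁻²⁶)(1.91×10⁶)/((1.6×10⁻¹⁹)(5.01)) ≈ 0.0548 T.

B ≈ 0.0548 T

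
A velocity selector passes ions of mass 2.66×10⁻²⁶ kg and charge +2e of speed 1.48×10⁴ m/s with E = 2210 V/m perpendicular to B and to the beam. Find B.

B = 0.149 T

Balance of forces in the selector: qE = qvB ⇒ B = E/v.
B = 2210/1.48×10⁴ = 0.149 T.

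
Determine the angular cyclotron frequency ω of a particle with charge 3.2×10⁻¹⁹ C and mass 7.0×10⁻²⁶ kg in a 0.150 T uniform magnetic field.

ω ≈ 6.86×10⁵ rad/s

ω = |q|B/m.
ω = (3.2×10⁻¹⁹)(0.150)/7.0×10⁻²⁶ ≈ 6.86×10⁵ rad/s.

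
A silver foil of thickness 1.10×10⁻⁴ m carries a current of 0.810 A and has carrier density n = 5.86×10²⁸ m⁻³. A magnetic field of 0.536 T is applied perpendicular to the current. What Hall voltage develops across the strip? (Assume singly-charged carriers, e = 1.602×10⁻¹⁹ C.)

V_H = IB/(n e t).
V_H = (0.810)(0.536)/((5.86×10²⁸)(1.602×10⁻¹⁹)(1.10×10⁻⁴)) ≈ 4.20×10⁻⁷ V.

V_H ≈ 4.20×10⁻⁷ V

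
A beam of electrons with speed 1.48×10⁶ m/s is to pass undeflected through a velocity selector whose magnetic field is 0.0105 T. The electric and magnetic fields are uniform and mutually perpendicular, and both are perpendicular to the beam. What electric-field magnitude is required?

E = 1.55×10⁴ V/m

For straight-line motion qE = qvB, so E = vB.
E = 1.48×10⁶ × 0.0105 = 1.55×10⁴ V/m.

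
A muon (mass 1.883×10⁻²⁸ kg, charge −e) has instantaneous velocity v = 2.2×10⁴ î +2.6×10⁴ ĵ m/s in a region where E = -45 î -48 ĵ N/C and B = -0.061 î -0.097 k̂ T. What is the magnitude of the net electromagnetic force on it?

|F| ≈ 5.88×10⁻¹⁶ N

v×B = (-2520, 2130, 1590) N/C.
E + v×B = (-2570, 2090, 1590) N/C.
F = q(E + v×B) = (−1.602×10⁻¹⁹ C)·(-2570, 2090, 1590) = (4.11×10⁻¹⁶, -3.34×10⁻¹⁶, -2.54×10⁻¹⁶) N.
|F| = 5.88×10⁻¹⁶ N.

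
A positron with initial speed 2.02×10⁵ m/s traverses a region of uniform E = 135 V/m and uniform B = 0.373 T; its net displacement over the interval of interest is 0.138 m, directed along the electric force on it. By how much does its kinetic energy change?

ΔKE ≈ 2.98×10⁻¹⁸ J

The magnetic force is always ⟂ v and does no work; only the electric force changes KE.
ΔKE = F_E · d = |q|E d = (1.602×10⁻¹⁹)(135)(0.138) ≈ 2.98×10⁻¹⁸ J.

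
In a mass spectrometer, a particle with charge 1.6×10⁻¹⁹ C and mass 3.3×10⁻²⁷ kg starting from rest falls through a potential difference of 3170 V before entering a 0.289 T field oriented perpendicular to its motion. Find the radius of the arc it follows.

Acceleration: |q|V = ½mv² ⇒ v = √(2|q|V/m) = √(2·1.6×10⁻¹⁹·3170/3.3×10⁻²⁷) ≈ 5.544×10⁵ m/s.
In the field: r = mv/(|q|B) = (3.3×10⁻²⁷)(5.544×10⁵)/((1.6×10⁻¹⁹)(0.289)) ≈ 0.0396 m.

r ≈ 0.0396 m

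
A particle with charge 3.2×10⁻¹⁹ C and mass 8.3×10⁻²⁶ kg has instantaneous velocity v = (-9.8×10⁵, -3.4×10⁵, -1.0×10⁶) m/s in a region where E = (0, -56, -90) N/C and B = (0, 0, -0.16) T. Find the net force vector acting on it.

F ≈ (1.74×10⁻¹⁴, -5.02×10⁻¹⁴, -2.88×10⁻¹⁷) N

v×B = (5.44×10⁴, -1.57×10⁵, 0) N/C.
E + v×B = (5.44×10⁴, -1.57×10⁵, -90.0) N/C.
F = q(E + v×B) = (3.2×10⁻¹⁹ C)·(5.44×10⁴, -1.57×10⁵, -90.0) = (1.74×10⁻¹⁴, -5.02×10⁻¹⁴, -2.88×10⁻¹⁷) N.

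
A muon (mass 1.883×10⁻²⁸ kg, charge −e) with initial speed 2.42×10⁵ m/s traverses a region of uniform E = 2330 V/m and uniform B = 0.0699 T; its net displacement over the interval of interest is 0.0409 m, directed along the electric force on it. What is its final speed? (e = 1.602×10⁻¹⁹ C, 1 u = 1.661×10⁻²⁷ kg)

B does no work; ΔKE = |q|E d.
½mv_f² = ½mv₀² + |q|Ed = ½(1.883×10⁻²⁸)(2.42×10⁵)² + (1.602×10⁻¹⁹)(2330)(0.0409) ≈ 5.514×10⁻¹⁸ J + 1.527×10⁻¹⁷ J ≈ 2.078×10⁻¹⁷ J.
v_f = √(2·2.078×10⁻¹⁷/1.883×10⁻²⁸) ≈ 4.70×10⁵ m/s.

v_f ≈ 4.70×10⁵ m/s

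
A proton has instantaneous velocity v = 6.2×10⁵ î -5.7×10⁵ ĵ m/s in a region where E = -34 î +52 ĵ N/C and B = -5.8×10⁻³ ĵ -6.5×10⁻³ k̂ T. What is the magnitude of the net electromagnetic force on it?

v×B = (3700, 4030, -3600) N/C.
E + v×B = (3670, 4080, -3600) N/C.
F = q(E + v×B) = (1.602×10⁻¹⁹ C)·(3670, 4080, -3600) = (5.88×10⁻¹⁶, 6.54×10⁻¹⁶, -5.76×10⁻¹⁶) N.
|F| = 1.05×10⁻¹⁵ N.

|F| ≈ 1.05×10⁻¹⁵ N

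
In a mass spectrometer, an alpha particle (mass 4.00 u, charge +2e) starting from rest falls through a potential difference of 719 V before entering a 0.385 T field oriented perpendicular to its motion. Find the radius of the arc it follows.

Acceleration: |q|V = ½mv² ⇒ v = √(2|q|V/m) = √(2·3.204×10⁻¹⁹·719/6.644×10⁻²⁷) ≈ 2.633×10⁵ m/s.
In the field: r = mv/(|q|B) = (6.644×10⁻²⁷)(2.633×10⁵)/((3.204×10⁻¹⁹)(0.385)) ≈ 0.0142 m.

r ≈ 0.0142 m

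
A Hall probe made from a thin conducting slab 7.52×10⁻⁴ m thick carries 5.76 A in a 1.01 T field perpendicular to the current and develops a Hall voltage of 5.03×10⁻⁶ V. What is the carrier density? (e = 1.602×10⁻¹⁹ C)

n ≈ 9.60×10²⁷ m⁻³

From V_H = IB/(n e t), n = IB/(V_H e t).
n = (5.76)(1.01)/((5.03×10⁻⁶)(1.602×10⁻¹⁹)(7.52×10⁻⁴)) ≈ 9.60×10²⁷ m⁻³.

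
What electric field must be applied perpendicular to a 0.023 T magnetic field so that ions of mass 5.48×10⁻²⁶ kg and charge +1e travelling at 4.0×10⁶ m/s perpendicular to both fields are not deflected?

E = 9.2×10⁴ V/m

For straight-line motion qE = qvB, so E = vB.
E = 4.0×10⁶ × 0.023 = 9.2×10⁴ V/m.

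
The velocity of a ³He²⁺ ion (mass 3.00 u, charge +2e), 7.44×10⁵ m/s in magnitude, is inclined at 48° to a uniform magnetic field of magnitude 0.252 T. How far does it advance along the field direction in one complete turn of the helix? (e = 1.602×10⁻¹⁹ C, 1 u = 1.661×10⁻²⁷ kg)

v∥ = v cosθ = 7.44×10⁵·cos48° ≈ 4.978×10⁵ m/s.
T = 2πm/(|q|B) = 2π(4.983×10⁻²⁷)/((3.204×10⁻¹⁹)(0.252)) ≈ 3.878×10⁻⁷ s.
pitch = v∥ T = (4.978×10⁵)(3.878×10⁻⁷) ≈ 0.193 m.

p ≈ 0.193 m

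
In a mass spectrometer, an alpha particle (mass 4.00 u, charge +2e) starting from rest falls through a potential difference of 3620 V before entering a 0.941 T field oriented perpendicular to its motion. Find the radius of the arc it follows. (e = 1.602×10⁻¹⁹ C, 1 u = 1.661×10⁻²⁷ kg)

r ≈ 0.0130 m

Acceleration: |q|V = ½mv² ⇒ v = √(2|q|V/m) = √(2·3.204×10⁻¹⁹·3620/6.644×10⁻²⁷) ≈ 5.909×10⁵ m/s.
In the field: r = mv/(|q|B) = (6.644×10⁻²⁷)(5.909×10⁵)/((3.204×10⁻¹⁹)(0.941)) ≈ 0.0130 m.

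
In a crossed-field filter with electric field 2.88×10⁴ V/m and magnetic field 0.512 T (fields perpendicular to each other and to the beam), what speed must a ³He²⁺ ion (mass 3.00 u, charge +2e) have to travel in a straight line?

v = 5.62×10⁴ m/s

Straight-line motion ⇒ electric and magnetic forces cancel, so E = vB.
v = E/B = 2.88×10⁴/0.512 = 5.62×10⁴ m/s.
The result is independent of the particle's charge and mass.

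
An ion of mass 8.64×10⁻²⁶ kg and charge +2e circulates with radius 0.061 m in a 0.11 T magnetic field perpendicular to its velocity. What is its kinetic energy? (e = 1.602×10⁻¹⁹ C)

KE ≈ 170 eV

v = |q|Br/m, then KE = ½mv² = (qBr)²/(2m).
v = (3.204×10⁻¹⁹)(0.11)(0.061)/8.64×10⁻²⁶ ≈ 2.488×10⁴ m/s.
KE = ½(8.64×10⁻²⁶)(2.488×10⁴)² ≈ 2.7×10⁻¹⁷ J = 170 eV.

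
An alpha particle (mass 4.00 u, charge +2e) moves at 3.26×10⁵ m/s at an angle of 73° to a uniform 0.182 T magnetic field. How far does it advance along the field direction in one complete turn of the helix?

p ≈ 0.0682 m

v∥ = v cosθ = 3.26×10⁵·cos73° ≈ 9.531×10⁴ m/s.
T = 2πm/(|q|B) = 2π(6.644×10⁻²⁷)/((3.204×10⁻¹⁹)(0.182)) ≈ 7.159×10⁻⁷ s.
pitch = v∥ T = (9.531×10⁴)(7.159×10⁻⁷) ≈ 0.0682 m.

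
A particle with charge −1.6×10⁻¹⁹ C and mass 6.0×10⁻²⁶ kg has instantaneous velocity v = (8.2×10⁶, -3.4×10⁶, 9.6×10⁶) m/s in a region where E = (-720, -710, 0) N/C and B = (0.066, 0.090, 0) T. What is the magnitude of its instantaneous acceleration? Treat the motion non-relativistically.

|a| ≈ 3.84×10¹² m/s²

v×B = (-8.64×10⁵, 6.34×10⁵, 9.62×10⁵) N/C.
E + v×B = (-8.65×10⁵, 6.33×10⁵, 9.62×10⁵) N/C.
F = q(E + v×B) = (−1.6×10⁻¹⁹ C)·(-8.65×10⁵, 6.33×10⁵, 9.62×10⁵) = (1.38×10⁻¹³, -1.01×10⁻¹³, -1.54×10⁻¹³) N.
|a| = |F|/m = 2.305×10⁻¹³/6.0×10⁻²⁶ ≈ 3.84×10¹² m/s².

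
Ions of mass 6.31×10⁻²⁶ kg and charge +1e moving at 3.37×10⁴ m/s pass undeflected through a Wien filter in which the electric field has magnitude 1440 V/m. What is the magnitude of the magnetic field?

B = 0.0427 T

Balance of forces in the selector: qE = qvB ⇒ B = E/v.
B = 1440/3.37×10⁴ = 0.0427 T.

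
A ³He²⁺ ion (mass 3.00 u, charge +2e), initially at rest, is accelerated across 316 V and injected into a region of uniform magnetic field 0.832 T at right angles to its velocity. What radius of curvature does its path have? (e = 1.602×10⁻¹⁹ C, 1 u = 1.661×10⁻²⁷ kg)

Acceleration: |q|V = ½mv² ⇒ v = √(2|q|V/m) = √(2·3.204×10⁻¹⁹·316/4.983×10⁻²⁷) ≈ 2.016×10⁵ m/s.
In the field: r = mv/(|q|B) = (4.983×10⁻²⁷)(2.016×10⁵)/((3.204×10⁻¹⁹)(0.832)) ≈ 3.77×10⁻³ m.

r ≈ 3.77×10⁻³ m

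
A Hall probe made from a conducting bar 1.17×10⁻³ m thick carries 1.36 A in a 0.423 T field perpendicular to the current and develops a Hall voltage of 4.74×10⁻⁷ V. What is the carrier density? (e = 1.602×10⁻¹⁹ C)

From V_H = IB/(n e t), n = IB/(V_H e t).
n = (1.36)(0.423)/((4.74×10⁻⁷)(1.602×10⁻¹⁹)(1.17×10⁻³)) ≈ 6.48×10²⁷ m⁻³.

n ≈ 6.48×10²⁷ m⁻³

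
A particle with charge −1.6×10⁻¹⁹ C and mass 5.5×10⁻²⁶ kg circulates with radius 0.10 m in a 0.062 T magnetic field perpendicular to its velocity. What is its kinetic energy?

KE ≈ 56 eV

v = |q|Br/m, then KE = ½mv² = (qBr)²/(2m).
v = (1.6×10⁻¹⁹)(0.062)(0.10)/5.5×10⁻²⁶ ≈ 1.804×10⁴ m/s.
KE = ½(5.5×10⁻²⁶)(1.804×10⁴)² ≈ 8.9×10⁻¹⁸ J = 56 eV.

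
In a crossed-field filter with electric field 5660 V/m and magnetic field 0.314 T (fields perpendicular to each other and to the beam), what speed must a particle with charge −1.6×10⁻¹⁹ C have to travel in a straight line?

v = 1.80×10⁴ m/s

Zero net Lorentz force requires |qE| = |q v×B|, i.e. E = vB.
v = E/B = 5660/0.314 = 1.80×10⁴ m/s.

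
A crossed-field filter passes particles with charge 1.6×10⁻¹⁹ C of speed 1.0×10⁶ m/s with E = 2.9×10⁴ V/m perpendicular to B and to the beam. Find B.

B = 0.029 T

Balance of forces in the selector: qE = qvB ⇒ B = E/v.
B = 2.9×10⁴/1.0×10⁶ = 0.029 T.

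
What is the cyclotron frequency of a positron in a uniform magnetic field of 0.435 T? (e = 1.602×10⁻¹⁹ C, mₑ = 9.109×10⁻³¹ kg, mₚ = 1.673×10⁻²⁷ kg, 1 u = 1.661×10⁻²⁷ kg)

f = |q|B/(2πm).
f = (1.602×10⁻¹⁹)(0.435)/(2π·9.109×10⁻³¹) ≈ 1.22×10¹⁰ Hz.

f ≈ 1.22×10¹⁰ Hz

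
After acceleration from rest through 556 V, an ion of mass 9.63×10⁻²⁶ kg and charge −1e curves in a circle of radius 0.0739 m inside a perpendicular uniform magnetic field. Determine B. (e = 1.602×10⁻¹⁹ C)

B ≈ 0.350 T

v = √(2|q|V/m) = √(2·1.602×10⁻¹⁹·556/9.63×10⁻²⁶) ≈ 4.301×10⁴ m/s.
B = mv/(|q|r) = (9.63×10⁻²⁶)(4.301×10⁴)/((1.602×10⁻¹⁹)(0.0739)) ≈ 0.350 T.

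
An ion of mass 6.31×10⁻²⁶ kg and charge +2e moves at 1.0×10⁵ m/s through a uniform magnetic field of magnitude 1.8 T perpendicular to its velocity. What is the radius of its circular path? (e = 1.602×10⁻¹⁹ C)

The magnetic force provides the centripetal force: |q|vB = mv²/r.
r = mv/(|q|B) = (6.31×10⁻²⁶)(1.0×10⁵)/((3.204×10⁻¹⁹)(1.8)) ≈ 0.011 m.

r ≈ 0.011 m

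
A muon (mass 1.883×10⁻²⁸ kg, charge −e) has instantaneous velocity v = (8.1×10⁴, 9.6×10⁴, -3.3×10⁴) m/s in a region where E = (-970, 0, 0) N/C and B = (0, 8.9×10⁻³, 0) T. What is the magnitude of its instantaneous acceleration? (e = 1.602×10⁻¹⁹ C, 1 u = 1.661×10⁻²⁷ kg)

v×B = (294, 0, 721) N/C.
E + v×B = (-676, 0, 721) N/C.
F = q(E + v×B) = (−1.602×10⁻¹⁹ C)·(-676, 0, 721) = (1.08×10⁻¹⁶, 0, -1.15×10⁻¹⁶) N.
|a| = |F|/m = 1.584×10⁻¹⁶/1.883×10⁻²⁸ ≈ 8.41×10¹¹ m/s².

|a| ≈ 8.41×10¹¹ m/s²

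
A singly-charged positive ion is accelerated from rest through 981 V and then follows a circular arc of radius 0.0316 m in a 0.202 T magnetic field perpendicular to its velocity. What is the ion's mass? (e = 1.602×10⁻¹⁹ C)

Combine |q|V = ½mv² and r = mv/(|q|B): eliminate v to get m = qB²r²/(2V).
m = (1.602×10⁻¹⁹)(0.202)²(0.0316)²/(2·981) ≈ 3.33×10⁻²⁷ kg.

m ≈ 3.33×10⁻²⁷ kg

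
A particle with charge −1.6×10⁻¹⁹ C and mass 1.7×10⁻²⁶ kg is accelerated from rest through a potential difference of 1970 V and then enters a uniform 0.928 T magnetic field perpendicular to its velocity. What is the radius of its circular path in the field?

r ≈ 0.0220 m

Acceleration: |q|V = ½mv² ⇒ v = √(2|q|V/m) = √(2·1.6×10⁻¹⁹·1970/1.7×10⁻²⁶) ≈ 1.926×10⁵ m/s.
In the field: r = mv/(|q|B) = (1.7×10⁻²⁶)(1.926×10⁵)/((1.6×10⁻¹⁹)(0.928)) ≈ 0.0220 m.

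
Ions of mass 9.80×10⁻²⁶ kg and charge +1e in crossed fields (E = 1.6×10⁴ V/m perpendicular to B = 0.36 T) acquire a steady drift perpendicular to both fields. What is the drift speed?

v_d ≈ 4.4×10⁴ m/s

The E×B drift speed is v_d = E/B.
v_d = 1.6×10⁴/0.36 = 4.4×10⁴ m/s.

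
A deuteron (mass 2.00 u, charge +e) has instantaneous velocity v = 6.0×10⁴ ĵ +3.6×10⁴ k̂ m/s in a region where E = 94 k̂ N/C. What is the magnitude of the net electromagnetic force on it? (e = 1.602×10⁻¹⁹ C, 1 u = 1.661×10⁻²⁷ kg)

Only an electric field acts, so F = qE = (1.602×10⁻¹⁹ C)·(0, 0, 94.0) = (0, 0, 1.51×10⁻¹⁷) N.
|F| = 1.51×10⁻¹⁷ N.

|F| ≈ 1.51×10⁻¹⁷ N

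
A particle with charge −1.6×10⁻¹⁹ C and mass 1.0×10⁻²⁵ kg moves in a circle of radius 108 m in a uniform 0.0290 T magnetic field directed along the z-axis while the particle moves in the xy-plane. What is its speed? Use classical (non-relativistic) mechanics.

From |q|vB = mv²/r, v = |q|Br/m.
v = (1.6×10⁻¹⁹)(0.0290)(108)/1.0×10⁻²⁵ ≈ 5.01×10⁶ m/s.

v ≈ 5.01×10⁶ m/s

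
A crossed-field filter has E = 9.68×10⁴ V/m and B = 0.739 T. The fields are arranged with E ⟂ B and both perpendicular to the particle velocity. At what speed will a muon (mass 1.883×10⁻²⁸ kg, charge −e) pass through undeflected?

For undeflected motion the electric and magnetic forces balance: qE = qvB.
v = E/B = 9.68×10⁴/0.739 = 1.31×10⁵ m/s.
The result is independent of the particle's charge and mass.

v = 1.31×10⁵ m/s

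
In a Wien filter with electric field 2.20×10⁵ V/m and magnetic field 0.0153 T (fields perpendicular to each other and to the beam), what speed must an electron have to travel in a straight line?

v = 1.44×10⁷ m/s

Straight-line motion ⇒ electric and magnetic forces cancel, so E = vB.
v = E/B = 2.20×10⁵/0.0153 = 1.44×10⁷ m/s.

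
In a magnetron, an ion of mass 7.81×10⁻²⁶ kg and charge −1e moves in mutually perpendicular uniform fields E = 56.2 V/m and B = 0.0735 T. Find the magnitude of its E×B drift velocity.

In crossed fields the guiding centre drifts at v_d = |E×B|/B² = E/B, independent of charge and mass.
v_d = 56.2/0.0735 = 765 m/s.

v_d ≈ 765 m/s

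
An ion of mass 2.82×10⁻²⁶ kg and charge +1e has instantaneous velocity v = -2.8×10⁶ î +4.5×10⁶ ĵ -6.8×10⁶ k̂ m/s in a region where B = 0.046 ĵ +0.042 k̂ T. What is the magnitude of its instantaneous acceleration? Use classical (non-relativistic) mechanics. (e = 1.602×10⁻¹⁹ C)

v×B = (5.02×10⁵, 1.18×10⁵, -1.29×10⁵) N/C.
F = q v×B = (1.602×10⁻¹⁹ C)·(5.02×10⁵, 1.18×10⁵, -1.29×10⁵) = (8.04×10⁻¹⁴, 1.88×10⁻¹⁴, -2.06×10⁻¹⁴) N.
|a| = |F|/m = 8.511×10⁻¹⁴/2.82×10⁻²⁶ ≈ 3.02×10¹² m/s².

|a| ≈ 3.02×10¹² m/s²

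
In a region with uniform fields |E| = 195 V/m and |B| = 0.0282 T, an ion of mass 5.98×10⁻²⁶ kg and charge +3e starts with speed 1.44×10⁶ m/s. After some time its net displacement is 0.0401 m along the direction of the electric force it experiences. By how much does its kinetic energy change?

The magnetic force is always ⟂ v and does no work; only the electric force changes KE.
ΔKE = F_E · d = |q|E d = (4.806×10⁻¹⁹)(195)(0.0401) ≈ 3.76×10⁻¹⁸ J.

ΔKE ≈ 3.76×10⁻¹⁸ J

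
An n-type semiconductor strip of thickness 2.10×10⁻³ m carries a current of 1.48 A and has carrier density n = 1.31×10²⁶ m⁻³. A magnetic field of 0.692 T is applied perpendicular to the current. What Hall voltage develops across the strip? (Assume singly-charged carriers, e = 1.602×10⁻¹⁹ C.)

V_H = IB/(n e t).
V_H = (1.48)(0.692)/((1.31×10²⁶)(1.602×10⁻¹⁹)(2.10×10⁻³)) ≈ 2.32×10⁻⁵ V.

V_H ≈ 2.32×10⁻⁵ V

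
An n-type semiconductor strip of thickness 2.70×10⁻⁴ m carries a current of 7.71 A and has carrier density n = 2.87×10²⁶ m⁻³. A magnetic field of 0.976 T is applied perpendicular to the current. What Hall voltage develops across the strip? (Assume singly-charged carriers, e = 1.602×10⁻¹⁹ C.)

V_H ≈ 6.06×10⁻⁴ V

V_H = IB/(n e t).
V_H = (7.71)(0.976)/((2.87×10²⁶)(1.602×10⁻¹⁹)(2.70×10⁻⁴)) ≈ 6.06×10⁻⁴ V.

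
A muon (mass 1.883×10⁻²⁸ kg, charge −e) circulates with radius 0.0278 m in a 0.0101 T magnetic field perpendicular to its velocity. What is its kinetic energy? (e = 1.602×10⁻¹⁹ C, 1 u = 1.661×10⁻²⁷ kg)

v = |q|Br/m, then KE = ½mv² = (qBr)²/(2m).
v = (1.602×10⁻¹⁹)(0.0101)(0.0278)/1.883×10⁻²⁸ ≈ 2.389×10⁵ m/s.
KE = ½(1.883×10⁻²⁸)(2.389×10⁵)² ≈ 5.37×10⁻¹⁸ J.

KE ≈ 5.37×10⁻¹⁸ J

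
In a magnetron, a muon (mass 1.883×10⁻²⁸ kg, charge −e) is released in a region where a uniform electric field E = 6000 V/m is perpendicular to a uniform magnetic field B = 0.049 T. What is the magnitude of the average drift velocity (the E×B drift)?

v_d ≈ 1.2×10⁵ m/s

The steady drift has the magnetic force balancing the electric force, so v_d = E/B.
v_d = 6000/0.049 = 1.2×10⁵ m/s.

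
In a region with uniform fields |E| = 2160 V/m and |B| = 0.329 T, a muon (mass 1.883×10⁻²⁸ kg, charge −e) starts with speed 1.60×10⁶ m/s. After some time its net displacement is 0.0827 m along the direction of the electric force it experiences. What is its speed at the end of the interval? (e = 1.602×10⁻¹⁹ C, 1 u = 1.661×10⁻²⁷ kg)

B does no work; ΔKE = |q|E d.
½mv_f² = ½mv₀² + |q|Ed = ½(1.883×10⁻²⁸)(1.60×10⁶)² + (1.602×10⁻¹⁹)(2160)(0.0827) ≈ 2.410×10⁻¹⁶ J + 2.862×10⁻¹⁷ J ≈ 2.696×10⁻¹⁶ J.
v_f = √(2·2.696×10⁻¹⁶/1.883×10⁻²⁸) ≈ 1.69×10⁶ m/s.

v_f ≈ 1.69×10⁶ m/s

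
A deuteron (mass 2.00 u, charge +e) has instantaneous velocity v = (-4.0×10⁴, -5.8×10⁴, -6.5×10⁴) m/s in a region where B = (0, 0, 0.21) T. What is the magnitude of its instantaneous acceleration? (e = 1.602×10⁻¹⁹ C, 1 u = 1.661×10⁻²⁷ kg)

|a| ≈ 7.14×10¹¹ m/s²

v×B = (-1.22×10⁴, 8400, 0) N/C.
F = q v×B = (1.602×10⁻¹⁹ C)·(-1.22×10⁴, 8400, 0) = (-1.95×10⁻¹⁵, 1.35×10⁻¹⁵, 0) N.
|a| = |F|/m = 2.370×10⁻¹⁵/3.322×10⁻²⁷ ≈ 7.14×10¹¹ m/s².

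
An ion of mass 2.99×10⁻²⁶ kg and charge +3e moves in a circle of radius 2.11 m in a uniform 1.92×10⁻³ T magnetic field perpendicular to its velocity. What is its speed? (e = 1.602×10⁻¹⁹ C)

v ≈ 6.51×10⁴ m/s

From |q|vB = mv²/r, v = |q|Br/m.
v = (4.806×10⁻¹⁹)(1.92×10⁻³)(2.11)/2.99×10⁻²⁶ ≈ 6.51×10⁴ m/s.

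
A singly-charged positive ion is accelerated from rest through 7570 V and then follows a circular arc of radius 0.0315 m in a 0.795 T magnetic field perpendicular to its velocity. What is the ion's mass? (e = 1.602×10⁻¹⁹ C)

m ≈ 6.64×10⁻²⁷ kg

Combine |q|V = ½mv² and r = mv/(|q|B): eliminate v to get m = qB²r²/(2V).
m = (1.602×10⁻¹⁹)(0.795)²(0.0315)²/(2·7570) ≈ 6.64×10⁻²⁷ kg.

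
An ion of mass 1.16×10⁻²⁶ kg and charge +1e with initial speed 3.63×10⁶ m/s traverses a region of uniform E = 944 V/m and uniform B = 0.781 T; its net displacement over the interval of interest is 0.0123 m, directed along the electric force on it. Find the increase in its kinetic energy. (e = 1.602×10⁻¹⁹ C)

The magnetic force is always ⟂ v and does no work; only the electric force changes KE.
ΔKE = F_E · d = |q|E d = (1.602×10⁻¹⁹)(944)(0.0123) ≈ 1.86×10⁻¹⁸ J.

ΔKE ≈ 1.86×10⁻¹⁸ J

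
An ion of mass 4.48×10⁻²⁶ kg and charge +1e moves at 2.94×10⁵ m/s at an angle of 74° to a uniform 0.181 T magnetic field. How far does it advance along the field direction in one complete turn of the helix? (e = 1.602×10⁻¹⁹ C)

p ≈ 0.787 m

v∥ = v cosθ = 2.94×10⁵·cos74° ≈ 8.104×10⁴ m/s.
T = 2πm/(|q|B) = 2π(4.48×10⁻²⁶)/((1.602×10⁻¹⁹)(0.181)) ≈ 9.708×10⁻⁶ s.
pitch = v∥ T = (8.104×10⁴)(9.708×10⁻⁶) ≈ 0.787 m.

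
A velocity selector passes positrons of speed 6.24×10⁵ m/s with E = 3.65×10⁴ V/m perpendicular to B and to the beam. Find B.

B = 0.0585 T

Balance of forces in the selector: qE = qvB ⇒ B = E/v.
B = 3.65×10⁴/6.24×10⁵ = 0.0585 T.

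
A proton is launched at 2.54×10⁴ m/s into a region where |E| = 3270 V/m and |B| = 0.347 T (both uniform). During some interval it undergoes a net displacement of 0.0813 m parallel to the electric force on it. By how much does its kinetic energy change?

The magnetic force is always ⟂ v and does no work; only the electric force changes KE.
ΔKE = F_E · d = |q|E d = (1.602×10⁻¹⁹)(3270)(0.0813) ≈ 4.26×10⁻¹⁷ J.

ΔKE ≈ 4.26×10⁻¹⁷ J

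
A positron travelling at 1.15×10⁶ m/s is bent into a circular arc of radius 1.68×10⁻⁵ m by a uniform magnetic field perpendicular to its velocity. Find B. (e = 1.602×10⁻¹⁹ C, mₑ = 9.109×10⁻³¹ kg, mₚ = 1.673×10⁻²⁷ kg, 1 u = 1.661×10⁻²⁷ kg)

B ≈ 0.389 T

From |q|vB = mv²/r, B = mv/(|q|r).
B = (9.109×10⁻³¹)(1.15×10⁶)/((1.602×10⁻¹⁹)(1.68×10⁻⁵)) ≈ 0.389 T.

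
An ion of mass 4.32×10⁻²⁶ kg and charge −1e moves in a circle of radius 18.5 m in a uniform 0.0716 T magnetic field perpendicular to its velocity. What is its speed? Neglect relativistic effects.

v ≈ 4.91×10⁶ m/s

From |q|vB = mv²/r, v = |q|Br/m.
v = (1.602×10⁻¹⁹)(0.0716)(18.5)/4.32×10⁻²⁶ ≈ 4.91×10⁶ m/s.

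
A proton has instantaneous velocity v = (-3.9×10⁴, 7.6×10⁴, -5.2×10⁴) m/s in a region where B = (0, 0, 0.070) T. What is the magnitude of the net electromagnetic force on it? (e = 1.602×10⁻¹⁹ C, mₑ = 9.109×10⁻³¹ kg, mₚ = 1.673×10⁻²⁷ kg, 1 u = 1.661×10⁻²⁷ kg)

v×B = (5320, 2730, 0) N/C.
F = q v×B = (1.602×10⁻¹⁹ C)·(5320, 2730, 0) = (8.52×10⁻¹⁶, 4.37×10⁻¹⁶, 0) N.
|F| = 9.58×10⁻¹⁶ N.

|F| ≈ 9.58×10⁻¹⁶ N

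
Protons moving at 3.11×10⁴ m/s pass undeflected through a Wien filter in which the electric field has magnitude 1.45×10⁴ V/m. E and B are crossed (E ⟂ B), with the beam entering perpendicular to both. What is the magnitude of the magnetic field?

B = 0.466 T

Balance of forces in the selector: qE = qvB ⇒ B = E/v.
B = 1.45×10⁴/3.11×10⁴ = 0.466 T.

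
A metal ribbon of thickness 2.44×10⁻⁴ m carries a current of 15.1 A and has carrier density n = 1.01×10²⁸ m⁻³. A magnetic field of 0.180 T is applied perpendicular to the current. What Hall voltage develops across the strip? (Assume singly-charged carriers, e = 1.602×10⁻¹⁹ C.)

V_H ≈ 6.88×10⁻⁶ V

V_H = IB/(n e t).
V_H = (15.1)(0.180)/((1.01×10²⁸)(1.602×10⁻¹⁹)(2.44×10⁻⁴)) ≈ 6.88×10⁻⁶ V.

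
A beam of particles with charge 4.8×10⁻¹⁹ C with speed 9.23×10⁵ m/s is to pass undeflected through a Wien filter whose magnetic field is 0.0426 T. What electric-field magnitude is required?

For straight-line motion qE = qvB, so E = vB.
E = 9.23×10⁵ × 0.0426 = 3.93×10⁴ V/m.

E = 3.93×10⁴ V/m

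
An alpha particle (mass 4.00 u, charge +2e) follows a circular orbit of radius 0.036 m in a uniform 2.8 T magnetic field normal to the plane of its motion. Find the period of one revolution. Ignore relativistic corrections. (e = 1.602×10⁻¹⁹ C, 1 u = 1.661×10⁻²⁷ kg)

T ≈ 4.7×10⁻⁸ s

The cyclotron period depends only on m, q, B: T = 2πm/(|q|B).
T = 2π(6.644×10⁻²⁷)/((3.204×10⁻¹⁹)(2.8)) ≈ 4.7×10⁻⁸ s.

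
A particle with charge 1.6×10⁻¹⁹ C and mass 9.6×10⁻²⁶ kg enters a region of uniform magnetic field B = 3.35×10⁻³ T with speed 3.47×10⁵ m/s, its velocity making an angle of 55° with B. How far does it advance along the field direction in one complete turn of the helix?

v∥ = v cosθ = 3.47×10⁵·cos55° ≈ 1.990×10⁵ m/s.
T = 2πm/(|q|B) = 2π(9.6×10⁻²⁶)/((1.6×10⁻¹⁹)(3.35×10⁻³)) ≈ 1.125×10⁻³ s.
pitch = v∥ T = (1.990×10⁵)(1.125×10⁻³) ≈ 224 m.

p ≈ 224 m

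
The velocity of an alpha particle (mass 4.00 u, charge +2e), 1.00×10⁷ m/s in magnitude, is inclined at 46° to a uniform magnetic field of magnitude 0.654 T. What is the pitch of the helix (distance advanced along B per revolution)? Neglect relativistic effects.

p ≈ 1.38 m

v∥ = v cosθ = 1.00×10⁷·cos46° ≈ 6.947×10⁶ m/s.
T = 2πm/(|q|B) = 2π(6.644×10⁻²⁷)/((3.204×10⁻¹⁹)(0.654)) ≈ 1.992×10⁻⁷ s.
pitch = v∥ T = (6.947×10⁶)(1.992×10⁻⁷) ≈ 1.38 m.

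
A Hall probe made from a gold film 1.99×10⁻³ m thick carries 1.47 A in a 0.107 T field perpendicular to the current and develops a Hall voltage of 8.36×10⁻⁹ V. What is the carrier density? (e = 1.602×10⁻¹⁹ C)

From V_H = IB/(n e t), n = IB/(V_H e t).
n = (1.47)(0.107)/((8.36×10⁻⁹)(1.602×10⁻¹⁹)(1.99×10⁻³)) ≈ 5.90×10²⁸ m⁻³.

n ≈ 5.90×10²⁸ m⁻³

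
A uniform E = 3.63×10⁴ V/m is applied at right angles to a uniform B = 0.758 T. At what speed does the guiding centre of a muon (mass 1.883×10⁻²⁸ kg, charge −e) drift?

In crossed fields the guiding centre drifts at v_d = |E×B|/B² = E/B, independent of charge and mass.
v_d = 3.63×10⁴/0.758 = 4.79×10⁴ m/s.

v_d ≈ 4.79×10⁴ m/s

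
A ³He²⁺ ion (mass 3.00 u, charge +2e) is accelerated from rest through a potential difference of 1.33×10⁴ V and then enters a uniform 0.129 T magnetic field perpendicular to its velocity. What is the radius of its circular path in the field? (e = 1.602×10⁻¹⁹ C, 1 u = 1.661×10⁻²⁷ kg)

r ≈ 0.158 m

Acceleration: |q|V = ½mv² ⇒ v = √(2|q|V/m) = √(2·3.204×10⁻¹⁹·1.33×10⁴/4.983×10⁻²⁷) ≈ 1.308×10⁶ m/s.
In the field: r = mv/(|q|B) = (4.983×10⁻²⁷)(1.308×10⁶)/((3.204×10⁻¹⁹)(0.129)) ≈ 0.158 m.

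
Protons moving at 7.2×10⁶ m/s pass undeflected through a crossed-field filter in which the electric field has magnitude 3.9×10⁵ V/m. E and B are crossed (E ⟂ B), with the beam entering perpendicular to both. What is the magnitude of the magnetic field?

Balance of forces in the selector: qE = qvB ⇒ B = E/v.
B = 3.9×10⁵/7.2×10⁶ = 0.054 T.

B = 0.054 T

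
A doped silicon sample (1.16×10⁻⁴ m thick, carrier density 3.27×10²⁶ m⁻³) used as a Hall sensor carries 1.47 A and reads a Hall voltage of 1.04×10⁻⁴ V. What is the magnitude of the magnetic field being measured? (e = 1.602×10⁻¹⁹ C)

From V_H = IB/(n e t), B = V_H n e t / I.
B = (1.04×10⁻⁴)(3.27×10²⁶)(1.602×10⁻¹⁹)(1.16×10⁻⁴)/1.47 ≈ 0.430 T.

B ≈ 0.430 T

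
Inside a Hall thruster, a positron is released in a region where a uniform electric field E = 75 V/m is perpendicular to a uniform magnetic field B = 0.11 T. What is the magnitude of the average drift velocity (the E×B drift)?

v_d ≈ 680 m/s

The steady drift has the magnetic force balancing the electric force, so v_d = E/B.
v_d = 75/0.11 = 680 m/s.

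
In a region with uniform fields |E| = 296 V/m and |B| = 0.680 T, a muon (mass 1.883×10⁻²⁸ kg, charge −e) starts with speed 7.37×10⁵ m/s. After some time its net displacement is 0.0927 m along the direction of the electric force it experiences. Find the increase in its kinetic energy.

ΔKE ≈ 4.40×10⁻¹⁸ J

The magnetic force is always ⟂ v and does no work; only the electric force changes KE.
ΔKE = F_E · d = |q|E d = (1.602×10⁻¹⁹)(296)(0.0927) ≈ 4.40×10⁻¹⁸ J.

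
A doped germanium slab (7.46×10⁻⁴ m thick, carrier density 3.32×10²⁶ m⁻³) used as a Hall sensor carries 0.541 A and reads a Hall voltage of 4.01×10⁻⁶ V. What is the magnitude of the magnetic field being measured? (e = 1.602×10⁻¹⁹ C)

B ≈ 0.294 T

From V_H = IB/(n e t), B = V_H n e t / I.
B = (4.01×10⁻⁶)(3.32×10²⁶)(1.602×10⁻¹⁹)(7.46×10⁻⁴)/0.541 ≈ 0.294 T.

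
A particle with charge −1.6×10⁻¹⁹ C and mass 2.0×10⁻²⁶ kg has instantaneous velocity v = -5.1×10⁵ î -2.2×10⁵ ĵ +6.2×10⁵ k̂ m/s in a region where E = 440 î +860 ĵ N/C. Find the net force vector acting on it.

Only an electric field acts, so F = qE = (−1.6×10⁻¹⁹ C)·(440, 860, 0) = (-7.04×10⁻¹⁷, -1.38×10⁻¹⁶, 0) N.

F ≈ (-7.04×10⁻¹⁷, -1.38×10⁻¹⁶, 0) N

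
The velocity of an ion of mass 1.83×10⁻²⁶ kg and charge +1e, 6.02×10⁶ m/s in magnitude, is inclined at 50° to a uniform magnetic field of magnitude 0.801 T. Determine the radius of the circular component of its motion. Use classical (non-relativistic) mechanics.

r ≈ 0.658 m

v⊥ = v sinθ = 6.02×10⁶·sin50° ≈ 4.612×10⁶ m/s.
r = m v⊥/(|q|B) = (1.83×10⁻²⁶)(4.612×10⁶)/((1.602×10⁻¹⁹)(0.801)) ≈ 0.658 m.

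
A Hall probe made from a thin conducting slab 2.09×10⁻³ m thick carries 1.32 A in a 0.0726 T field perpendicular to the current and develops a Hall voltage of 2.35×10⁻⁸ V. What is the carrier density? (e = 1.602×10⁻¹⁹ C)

From V_H = IB/(n e t), n = IB/(V_H e t).
n = (1.32)(0.0726)/((2.35×10⁻⁸)(1.602×10⁻¹⁹)(2.09×10⁻³)) ≈ 1.22×10²⁸ m⁻³.

n ≈ 1.22×10²⁸ m⁻³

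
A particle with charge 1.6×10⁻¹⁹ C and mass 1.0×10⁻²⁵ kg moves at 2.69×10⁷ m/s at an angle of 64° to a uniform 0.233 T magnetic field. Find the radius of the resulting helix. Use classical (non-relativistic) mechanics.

v⊥ = v sinθ = 2.69×10⁷·sin64° ≈ 2.418×10⁷ m/s.
r = m v⊥/(|q|B) = (1.0×10⁻²⁵)(2.418×10⁷)/((1.6×10⁻¹⁹)(0.233)) ≈ 64.9 m.

r ≈ 64.9 m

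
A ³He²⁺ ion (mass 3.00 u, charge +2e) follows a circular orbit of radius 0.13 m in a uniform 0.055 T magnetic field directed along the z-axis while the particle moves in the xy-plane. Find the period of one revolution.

The cyclotron period depends only on m, q, B: T = 2πm/(|q|B).
T = 2π(4.983×10⁻²⁷)/((3.204×10⁻¹⁹)(0.055)) ≈ 1.8×10⁻⁶ s.

T ≈ 1.8×10⁻⁶ s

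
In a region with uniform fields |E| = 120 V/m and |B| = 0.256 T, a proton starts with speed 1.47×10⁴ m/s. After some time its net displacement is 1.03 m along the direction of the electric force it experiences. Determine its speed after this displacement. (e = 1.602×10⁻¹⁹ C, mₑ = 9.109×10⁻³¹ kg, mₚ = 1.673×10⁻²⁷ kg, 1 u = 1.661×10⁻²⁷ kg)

B does no work; ΔKE = |q|E d.
½mv_f² = ½mv₀² + |q|Ed = ½(1.673×10⁻²⁷)(1.47×10⁴)² + (1.602×10⁻¹⁹)(120)(1.03) ≈ 1.808×10⁻¹⁹ J + 1.980×10⁻¹⁷ J ≈ 1.998×10⁻¹⁷ J.
v_f = √(2·1.998×10⁻¹⁷/1.673×10⁻²⁷) ≈ 1.55×10⁵ m/s.

v_f ≈ 1.55×10⁵ m/s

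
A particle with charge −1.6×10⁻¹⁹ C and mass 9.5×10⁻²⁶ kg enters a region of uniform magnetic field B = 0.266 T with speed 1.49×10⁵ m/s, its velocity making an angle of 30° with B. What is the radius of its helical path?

v⊥ = v sinθ = 1.49×10⁵·sin30° ≈ 7.450×10⁴ m/s.
r = m v⊥/(|q|B) = (9.5×10⁻²⁶)(7.450×10⁴)/((1.6×10⁻¹⁹)(0.266)) ≈ 0.166 m.

r ≈ 0.166 m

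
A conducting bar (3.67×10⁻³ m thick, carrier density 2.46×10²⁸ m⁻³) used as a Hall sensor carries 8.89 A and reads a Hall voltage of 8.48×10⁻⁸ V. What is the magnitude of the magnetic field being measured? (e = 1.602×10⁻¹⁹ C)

B ≈ 0.138 T

From V_H = IB/(n e t), B = V_H n e t / I.
B = (8.48×10⁻⁸)(2.46×10²⁸)(1.602×10⁻¹⁹)(3.67×10⁻³)/8.89 ≈ 0.138 T.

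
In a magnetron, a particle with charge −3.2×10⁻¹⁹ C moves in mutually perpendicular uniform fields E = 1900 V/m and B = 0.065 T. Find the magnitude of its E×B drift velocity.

v_d ≈ 2.9×10⁴ m/s

The E×B drift speed is v_d = E/B.
v_d = 1900/0.065 = 2.9×10⁴ m/s.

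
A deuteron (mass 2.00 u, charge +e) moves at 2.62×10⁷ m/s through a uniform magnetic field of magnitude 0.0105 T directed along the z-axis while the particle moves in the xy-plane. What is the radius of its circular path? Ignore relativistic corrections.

r ≈ 51.7 m

The magnetic force provides the centripetal force: |q|vB = mv²/r.
r = mv/(|q|B) = (3.322×10⁻²⁷)(2.62×10⁷)/((1.602×10⁻¹⁹)(0.0105)) ≈ 51.7 m.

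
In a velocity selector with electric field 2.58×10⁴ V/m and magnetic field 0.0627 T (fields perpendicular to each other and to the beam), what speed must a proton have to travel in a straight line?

v = 4.11×10⁵ m/s

Straight-line motion ⇒ electric and magnetic forces cancel, so E = vB.
v = E/B = 2.58×10⁴/0.0627 = 4.11×10⁵ m/s.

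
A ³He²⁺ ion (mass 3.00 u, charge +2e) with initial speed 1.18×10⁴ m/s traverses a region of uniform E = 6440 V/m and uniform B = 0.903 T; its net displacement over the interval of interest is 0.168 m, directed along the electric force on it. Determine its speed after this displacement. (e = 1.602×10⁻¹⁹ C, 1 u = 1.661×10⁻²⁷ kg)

B does no work; ΔKE = |q|E d.
½mv_f² = ½mv₀² + |q|Ed = ½(4.983×10⁻²⁷)(1.18×10⁴)² + (3.204×10⁻¹⁹)(6440)(0.168) ≈ 3.469×10⁻¹⁹ J + 3.466×10⁻¹⁶ J ≈ 3.470×10⁻¹⁶ J.
v_f = √(2·3.470×10⁻¹⁶/4.983×10⁻²⁷) ≈ 3.73×10⁵ m/s.

v_f ≈ 3.73×10⁵ m/s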